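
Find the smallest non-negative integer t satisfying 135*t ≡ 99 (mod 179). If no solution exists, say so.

132

gcd(135, 179) = 1, so a unique solution mod 179 exists.
135⁻¹ ≡ 61 (mod 179).
t ≡ 61*99 ≡ 132 (mod 179).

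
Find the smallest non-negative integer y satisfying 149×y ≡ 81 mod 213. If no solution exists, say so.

gcd(149, 213) = 1, so a unique solution mod 213 exists.
149⁻¹ ≡ 203 (mod 213).
y ≡ 203×81 ≡ 42 (mod 213).

42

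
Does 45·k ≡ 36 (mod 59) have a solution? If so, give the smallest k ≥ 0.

48

gcd(45, 59) = 1, so a unique solution mod 59 exists.
45⁻¹ ≡ 21 (mod 59).
k ≡ 21·36 ≡ 48 (mod 59).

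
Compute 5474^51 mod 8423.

Using repeated squaring:
51 in binary is 110011, i.e. 51 = 32 + 16 + 2 + 1.
5474^1 ≡ 5474 (mod 8423)
5474^2 ≡ 5474^2 = 29964676 ≡ 4065 (mod 8423)
5474^4 ≡ 4065^2 = 16524225 ≡ 6722 (mod 8423)
5474^8 ≡ 6722^2 = 45185284 ≡ 4312 (mod 8423)
5474^16 ≡ 4312^2 = 18593344 ≡ 3783 (mod 8423)
5474^32 ≡ 3783^2 = 14311089 ≡ 412 (mod 8423)
5474^51 = 5474^32 · 5474^16 · 5474^2 · 5474^1 ≡ 412 · 3783 · 4065 · 5474 (mod 8423).
Accumulate the product:
412 · 3783 = 1558596 ≡ 341
341 · 4065 = 1386165 ≡ 4793
4793 · 5474 = 26236882 ≡ 7660

7660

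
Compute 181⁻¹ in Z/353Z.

By the extended Euclidean algorithm:
353 = 1×181 + 172
181 = 1×172 + 9
172 = 19×9 + 1
9 = 9×1 + 0
gcd(181, 353) = 1, so the inverse exists.
Bézout: 1 = 20×353 − 39×181.
So 181⁻¹ ≡ −39 ≡ 314 (mod 353).

314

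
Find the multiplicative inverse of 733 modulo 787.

102

Run the extended Euclidean algorithm:
787 = 1*733 + 54
733 = 13*54 + 31
54 = 1*31 + 23
31 = 1*23 + 8
23 = 2*8 + 7
8 = 1*7 + 1
7 = 7*1 + 0
gcd(733, 787) = 1, so the inverse exists.
Back-substitute for 1:
1 = 1*8 − 1*7
  = −1*23 + 3*8
  = 3*31 − 4*23
  = −4*54 + 7*31
  = 7*733 − 95*54
  = −95*787 + 102*733
So 733⁻¹ ≡ 102 (mod 787).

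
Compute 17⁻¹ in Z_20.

13

20 = 1×17 + 3
17 = 5×3 + 2
3 = 1×2 + 1
2 = 2×1 + 0
gcd(17, 20) = 1, so the inverse exists.
Back-substitute for 1:
1 = 1×3 − 1×2
  = −1×17 + 6×3
  = 6×20 − 7×17
So 17⁻¹ ≡ −7 ≡ 13 (mod 20).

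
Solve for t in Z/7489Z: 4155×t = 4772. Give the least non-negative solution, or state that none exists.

3934

gcd(4155, 7489) = 1, so a unique solution mod 7489 exists.
4155⁻¹ ≡ 4643 (mod 7489).
t ≡ 4643×4772 ≡ 3934 (mod 7489).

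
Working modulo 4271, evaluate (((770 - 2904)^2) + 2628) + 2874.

2301

770 - 2904 = -2134 ≡ 2137 (mod 4271)
(2137)^2 ≡ 1070 (mod 4271)
1070 + 2628 = 3698
3698 + 2874 = 6572 ≡ 2301 (mod 4271)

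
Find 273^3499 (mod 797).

383

By square-and-multiply:
273^1 ≡ 273 (mod 797)
273^2 ≡ 273^2 = 74529 ≡ 408 (mod 797)
273^4 ≡ 408^2 = 166464 ≡ 688 (mod 797)
273^8 ≡ 688^2 = 473344 ≡ 723 (mod 797)
273^16 ≡ 723^2 = 522729 ≡ 694 (mod 797)
273^32 ≡ 694^2 = 481636 ≡ 248 (mod 797)
273^64 ≡ 248^2 = 61504 ≡ 135 (mod 797)
273^128 ≡ 135^2 = 18225 ≡ 691 (mod 797)
273^256 ≡ 691^2 = 477481 ≡ 78 (mod 797)
273^512 ≡ 78^2 = 6084 ≡ 505 (mod 797)
273^1024 ≡ 505^2 = 255025 ≡ 782 (mod 797)
273^2048 ≡ 782^2 = 611524 ≡ 225 (mod 797)
273^3499 = 273^2048 · 273^1024 · 273^256 · 273^128 · 273^32 · 273^8 · 273^2 · 273^1 ≡ 225 · 782 · 78 · 691 · 248 · 723 · 408 · 273 (mod 797).
Accumulate the product:
225 · 782 = 175950 ≡ 610
610 · 78 = 47580 ≡ 557
557 · 691 = 384887 ≡ 733
733 · 248 = 181784 ≡ 68
68 · 723 = 49164 ≡ 547
547 · 408 = 223176 ≡ 16
16 · 273 = 4368 ≡ 383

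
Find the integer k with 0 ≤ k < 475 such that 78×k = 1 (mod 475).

475 = 6·78 + 7
78 = 11·7 + 1
7 = 7·1 + 0
gcd(78, 475) = 1, so the inverse exists.
Bézout: 1 = −11·475 + 67·78.
So 78⁻¹ ≡ 67 (mod 475).

67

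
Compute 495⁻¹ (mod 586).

425

Run the extended Euclidean algorithm:
586 = 1*495 + 91
495 = 5*91 + 40
91 = 2*40 + 11
40 = 3*11 + 7
11 = 1*7 + 4
7 = 1*4 + 3
4 = 1*3 + 1
3 = 3*1 + 0
gcd(495, 586) = 1, so the inverse exists.
Bézout: 1 = 136*586 − 161*495.
So 495⁻¹ ≡ −161 ≡ 425 (mod 586).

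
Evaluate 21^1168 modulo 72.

By square-and-multiply:
1168 in binary is 10010010000, i.e. 1168 = 1024 + 128 + 16.
21^1 ≡ 21 (mod 72)
21^2 ≡ 21^2 = 441 ≡ 9 (mod 72)
21^4 ≡ 9^2 = 81 ≡ 9 (mod 72)
21^8 ≡ 9^2 = 81 ≡ 9 (mod 72)
21^16 ≡ 9^2 = 81 ≡ 9 (mod 72)
21^32 ≡ 9^2 = 81 ≡ 9 (mod 72)
21^64 ≡ 9^2 = 81 ≡ 9 (mod 72)
21^128 ≡ 9^2 = 81 ≡ 9 (mod 72)
21^256 ≡ 9^2 = 81 ≡ 9 (mod 72)
21^512 ≡ 9^2 = 81 ≡ 9 (mod 72)
21^1024 ≡ 9^2 = 81 ≡ 9 (mod 72)
21^1168 = 21^1024 · 21^128 · 21^16 ≡ 9 · 9 · 9 (mod 72).
Accumulate the product:
9 · 9 = 81 ≡ 9
9 · 9 = 81 ≡ 9

9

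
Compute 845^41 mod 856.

109

845^1 ≡ 845 (mod 856)
845^2 ≡ 845^2 = 714025 ≡ 121 (mod 856)
845^4 ≡ 121^2 = 14641 ≡ 89 (mod 856)
845^8 ≡ 89^2 = 7921 ≡ 217 (mod 856)
845^16 ≡ 217^2 = 47089 ≡ 9 (mod 856)
845^32 ≡ 9^2 = 81 (mod 856)
845^41 = 845^32 × 845^8 × 845^1 ≡ 81 × 217 × 845 (mod 856).
Accumulate the product:
81 × 217 = 17577 ≡ 457
457 × 845 = 386165 ≡ 109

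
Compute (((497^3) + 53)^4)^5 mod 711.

(497)^3 ≡ 80 (mod 711)
80 + 53 = 133
(133)^4 ≡ 286 (mod 711)
(286)^5 ≡ 400 (mod 711)

400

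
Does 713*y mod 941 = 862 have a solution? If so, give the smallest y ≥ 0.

gcd(713, 941) = 1, so a unique solution mod 941 exists.
713⁻¹ ≡ 714 (mod 941).
y ≡ 714*862 ≡ 54 (mod 941).

54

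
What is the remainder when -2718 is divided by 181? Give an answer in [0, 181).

178

-2718 = -16*181 + 178, so -2718 ≡ 178 (mod 181).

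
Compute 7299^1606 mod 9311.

1407

7299^1 ≡ 7299 (mod 9311)
7299^2 ≡ 7299^2 = 53275401 ≡ 7170 (mod 9311)
7299^4 ≡ 7170^2 = 51408900 ≡ 2869 (mod 9311)
7299^8 ≡ 2869^2 = 8231161 ≡ 237 (mod 9311)
7299^16 ≡ 237^2 = 56169 ≡ 303 (mod 9311)
7299^32 ≡ 303^2 = 91809 ≡ 8010 (mod 9311)
7299^64 ≡ 8010^2 = 64160100 ≡ 7310 (mod 9311)
7299^128 ≡ 7310^2 = 53436100 ≡ 271 (mod 9311)
7299^256 ≡ 271^2 = 73441 ≡ 8264 (mod 9311)
7299^512 ≡ 8264^2 = 68293696 ≡ 6822 (mod 9311)
7299^1024 ≡ 6822^2 = 46539684 ≡ 3306 (mod 9311)
7299^1606 = 7299^1024 × 7299^512 × 7299^64 × 7299^4 × 7299^2 ≡ 3306 × 6822 × 7310 × 2869 × 7170 (mod 9311).
Accumulate the product:
3306 × 6822 = 22553532 ≡ 2290
2290 × 7310 = 16739900 ≡ 8033
8033 × 2869 = 23046677 ≡ 1952
1952 × 7170 = 13995840 ≡ 1407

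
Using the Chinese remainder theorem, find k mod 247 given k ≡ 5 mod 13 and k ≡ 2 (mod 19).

135

13⁻¹ mod 19: 13·3 ≡ 1 (mod 19), so 13⁻¹ ≡ 3.
k = 5 + 13·((2 − 5)·3 mod 19) = 5 + 13·10 = 135.
Check: 135 mod 13 = 5, 135 mod 19 = 2. ✓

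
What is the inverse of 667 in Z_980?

Apply the Euclidean algorithm and back-substitute:
980 = 1*667 + 313
667 = 2*313 + 41
313 = 7*41 + 26
41 = 1*26 + 15
26 = 1*15 + 11
15 = 1*11 + 4
11 = 2*4 + 3
4 = 1*3 + 1
3 = 3*1 + 0
gcd(667, 980) = 1, so the inverse exists.
Bézout: 1 = −179*980 + 263*667.
So 667⁻¹ ≡ 263 (mod 980).

263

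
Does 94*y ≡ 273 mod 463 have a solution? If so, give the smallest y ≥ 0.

gcd(94, 463) = 1, so a unique solution mod 463 exists.
94⁻¹ ≡ 133 (mod 463).
y ≡ 133*273 ≡ 195 (mod 463).

195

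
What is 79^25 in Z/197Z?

186

25 in binary is 11001, i.e. 25 = 16 + 8 + 1.
79^1 ≡ 79 (mod 197)
79^2 ≡ 79^2 = 6241 ≡ 134 (mod 197)
79^4 ≡ 134^2 = 17956 ≡ 29 (mod 197)
79^8 ≡ 29^2 = 841 ≡ 53 (mod 197)
79^16 ≡ 53^2 = 2809 ≡ 51 (mod 197)
79^25 = 79^16 × 79^8 × 79^1 ≡ 51 × 53 × 79 (mod 197).
Accumulate the product:
51 × 53 = 2703 ≡ 142
142 × 79 = 11218 ≡ 186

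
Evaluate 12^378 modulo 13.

Compute successive squares:
12^1 ≡ 12 (mod 13)
12^2 ≡ 12^2 = 144 ≡ 1 (mod 13)
12^4 ≡ 1^2 = 1 (mod 13)
12^8 ≡ 1^2 = 1 (mod 13)
12^16 ≡ 1^2 = 1 (mod 13)
12^32 ≡ 1^2 = 1 (mod 13)
12^64 ≡ 1^2 = 1 (mod 13)
12^128 ≡ 1^2 = 1 (mod 13)
12^256 ≡ 1^2 = 1 (mod 13)
12^378 = 12^256 * 12^64 * 12^32 * 12^16 * 12^8 * 12^2 ≡ 1 * 1 * 1 * 1 * 1 * 1 (mod 13).
Accumulate the product:
1 * 1 = 1
1 * 1 = 1
1 * 1 = 1
1 * 1 = 1
1 * 1 = 1

1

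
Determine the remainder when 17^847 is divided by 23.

22

Compute successive squares:
847 in binary is 1101001111, i.e. 847 = 512 + 256 + 64 + 8 + 4 + 2 + 1.
17^1 ≡ 17 (mod 23)
17^2 ≡ 17^2 = 289 ≡ 13 (mod 23)
17^4 ≡ 13^2 = 169 ≡ 8 (mod 23)
17^8 ≡ 8^2 = 64 ≡ 18 (mod 23)
17^16 ≡ 18^2 = 324 ≡ 2 (mod 23)
17^32 ≡ 2^2 = 4 (mod 23)
17^64 ≡ 4^2 = 16 (mod 23)
17^128 ≡ 16^2 = 256 ≡ 3 (mod 23)
17^256 ≡ 3^2 = 9 (mod 23)
17^512 ≡ 9^2 = 81 ≡ 12 (mod 23)
17^847 = 17^512 · 17^256 · 17^64 · 17^8 · 17^4 · 17^2 · 17^1 ≡ 12 · 9 · 16 · 18 · 8 · 13 · 17 (mod 23).
Accumulate the product:
12 · 9 = 108 ≡ 16
16 · 16 = 256 ≡ 3
3 · 18 = 54 ≡ 8
8 · 8 = 64 ≡ 18
18 · 13 = 234 ≡ 4
4 · 17 = 68 ≡ 22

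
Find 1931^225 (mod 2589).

905

Compute successive squares:
225 in binary is 11100001, i.e. 225 = 128 + 64 + 32 + 1.
1931^1 ≡ 1931 (mod 2589)
1931^2 ≡ 1931^2 = 3728761 ≡ 601 (mod 2589)
1931^4 ≡ 601^2 = 361201 ≡ 1330 (mod 2589)
1931^8 ≡ 1330^2 = 1768900 ≡ 613 (mod 2589)
1931^16 ≡ 613^2 = 375769 ≡ 364 (mod 2589)
1931^32 ≡ 364^2 = 132496 ≡ 457 (mod 2589)
1931^64 ≡ 457^2 = 208849 ≡ 1729 (mod 2589)
1931^128 ≡ 1729^2 = 2989441 ≡ 1735 (mod 2589)
1931^225 = 1931^128 × 1931^64 × 1931^32 × 1931^1 ≡ 1735 × 1729 × 457 × 1931 (mod 2589).
Accumulate the product:
1735 × 1729 = 2999815 ≡ 1753
1753 × 457 = 801121 ≡ 1120
1120 × 1931 = 2162720 ≡ 905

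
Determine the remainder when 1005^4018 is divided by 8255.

4018 in binary is 111110110010, i.e. 4018 = 2048 + 1024 + 512 + 256 + 128 + 32 + 16 + 2.
1005^1 ≡ 1005 (mod 8255)
1005^2 ≡ 1005^2 = 1010025 ≡ 2915 (mod 8255)
1005^4 ≡ 2915^2 = 8497225 ≡ 2830 (mod 8255)
1005^8 ≡ 2830^2 = 8008900 ≡ 1550 (mod 8255)
1005^16 ≡ 1550^2 = 2402500 ≡ 295 (mod 8255)
1005^32 ≡ 295^2 = 87025 ≡ 4475 (mod 8255)
1005^64 ≡ 4475^2 = 20025625 ≡ 7250 (mod 8255)
1005^128 ≡ 7250^2 = 52562500 ≡ 2915 (mod 8255)
1005^256 ≡ 2915^2 = 8497225 ≡ 2830 (mod 8255)
1005^512 ≡ 2830^2 = 8008900 ≡ 1550 (mod 8255)
1005^1024 ≡ 1550^2 = 2402500 ≡ 295 (mod 8255)
1005^2048 ≡ 295^2 = 87025 ≡ 4475 (mod 8255)
1005^4018 = 1005^2048 × 1005^1024 × 1005^512 × 1005^256 × 1005^128 × 1005^32 × 1005^16 × 1005^2 ≡ 4475 × 295 × 1550 × 2830 × 2915 × 4475 × 295 × 2915 (mod 8255).
Accumulate the product:
4475 × 295 = 1320125 ≡ 7580
7580 × 1550 = 11749000 ≡ 2135
2135 × 2830 = 6042050 ≡ 7645
7645 × 2915 = 22285175 ≡ 4930
4930 × 4475 = 22061750 ≡ 4390
4390 × 295 = 1295050 ≡ 7270
7270 × 2915 = 21192050 ≡ 1465

1465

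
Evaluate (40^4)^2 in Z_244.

(40)^4 ≡ 196 (mod 244)
(196)^2 ≡ 108 (mod 244)

108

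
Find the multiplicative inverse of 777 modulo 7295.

7295 = 9×777 + 302
777 = 2×302 + 173
302 = 1×173 + 129
173 = 1×129 + 44
129 = 2×44 + 41
44 = 1×41 + 3
41 = 13×3 + 2
3 = 1×2 + 1
2 = 2×1 + 0
gcd(777, 7295) = 1, so the inverse exists.
Back-substitute for 1:
1 = 1×3 − 1×2
  = −1×41 + 14×3
  = 14×44 − 15×41
  = −15×129 + 44×44
  = 44×173 − 59×129
  = −59×302 + 103×173
  = 103×777 − 265×302
  = −265×7295 + 2488×777
So 777⁻¹ ≡ 2488 (mod 7295).

2488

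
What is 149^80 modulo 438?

80 in binary is 1010000, i.e. 80 = 64 + 16.
149^1 ≡ 149 (mod 438)
149^2 ≡ 149^2 = 22201 ≡ 301 (mod 438)
149^4 ≡ 301^2 = 90601 ≡ 373 (mod 438)
149^8 ≡ 373^2 = 139129 ≡ 283 (mod 438)
149^16 ≡ 283^2 = 80089 ≡ 373 (mod 438)
149^32 ≡ 373^2 = 139129 ≡ 283 (mod 438)
149^64 ≡ 283^2 = 80089 ≡ 373 (mod 438)
149^80 = 149^64 × 149^16 ≡ 373 × 373 (mod 438).
373 × 373 = 139129 ≡ 283 (mod 438).

283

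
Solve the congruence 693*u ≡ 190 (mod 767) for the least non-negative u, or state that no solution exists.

gcd(693, 767) = 1, so a unique solution mod 767 exists.
693⁻¹ ≡ 114 (mod 767).
u ≡ 114*190 ≡ 184 (mod 767).

184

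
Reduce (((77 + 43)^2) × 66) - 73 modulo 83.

60

77 + 43 = 120 ≡ 37 (mod 83)
(37)^2 ≡ 41 (mod 83)
41 × 66 = 2706 ≡ 50 (mod 83)
50 - 73 = -23 ≡ 60 (mod 83)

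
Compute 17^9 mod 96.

By square-and-multiply:
9 in binary is 1001, i.e. 9 = 8 + 1.
17^1 ≡ 17 (mod 96)
17^2 ≡ 17^2 = 289 ≡ 1 (mod 96)
17^4 ≡ 1^2 = 1 (mod 96)
17^8 ≡ 1^2 = 1 (mod 96)
17^9 = 17^8 × 17^1 ≡ 1 × 17 (mod 96).
1 × 17 = 17 ≡ 17 (mod 96).

17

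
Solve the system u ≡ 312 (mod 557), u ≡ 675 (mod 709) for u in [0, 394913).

328942

557⁻¹ mod 709: 557×695 ≡ 1 (mod 709), so 557⁻¹ ≡ 695.
u = 312 + 557×((675 − 312)×695 mod 709) = 312 + 557×590 = 328942.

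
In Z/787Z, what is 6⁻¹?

787 = 131·6 + 1
6 = 6·1 + 0
gcd(6, 787) = 1, so the inverse exists.
Back-substitute for 1:
1 = 1·787 − 131·6
So 6⁻¹ ≡ −131 ≡ 656 (mod 787).

656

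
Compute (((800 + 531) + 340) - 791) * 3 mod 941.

758

800 + 531 = 1331 ≡ 390 (mod 941)
390 + 340 = 730
730 - 791 = -61 ≡ 880 (mod 941)
880 * 3 = 2640 ≡ 758 (mod 941)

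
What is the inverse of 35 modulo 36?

Run the extended Euclidean algorithm:
36 = 1*35 + 1
35 = 35*1 + 0
gcd(35, 36) = 1, so the inverse exists.
Back-substitute for 1:
1 = 1*36 − 1*35
So 35⁻¹ ≡ −1 ≡ 35 (mod 36).

35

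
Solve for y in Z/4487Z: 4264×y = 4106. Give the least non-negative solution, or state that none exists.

1712

gcd(4264, 4487) = 1, so a unique solution mod 4487 exists.
4264⁻¹ ≡ 3823 (mod 4487).
y ≡ 3823×4106 ≡ 1712 (mod 4487).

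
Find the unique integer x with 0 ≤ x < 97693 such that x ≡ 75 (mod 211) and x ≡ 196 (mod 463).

211⁻¹ mod 463: 211·79 ≡ 1 (mod 463), so 211⁻¹ ≡ 79.
x = 75 + 211·((196 − 75)·79 mod 463) = 75 + 211·299 = 63164.
Check: 63164 mod 211 = 75, 63164 mod 463 = 196. ✓

63164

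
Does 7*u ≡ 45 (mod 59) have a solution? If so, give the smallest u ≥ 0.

gcd(7, 59) = 1, so a unique solution mod 59 exists.
7⁻¹ ≡ 17 (mod 59).
u ≡ 17*45 ≡ 57 (mod 59).

57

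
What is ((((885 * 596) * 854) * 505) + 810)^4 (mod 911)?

32

885 * 596 = 527460 ≡ 902 (mod 911)
902 * 854 = 770308 ≡ 513 (mod 911)
513 * 505 = 259065 ≡ 341 (mod 911)
341 + 810 = 1151 ≡ 240 (mod 911)
(240)^4 ≡ 32 (mod 911)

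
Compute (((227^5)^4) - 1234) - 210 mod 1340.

917

(227)^5 ≡ 467 (mod 1340)
(467)^4 ≡ 1021 (mod 1340)
1021 - 1234 = -213 ≡ 1127 (mod 1340)
1127 - 210 = 917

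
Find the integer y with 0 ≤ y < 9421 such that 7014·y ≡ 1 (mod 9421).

1957

By the extended Euclidean algorithm:
9421 = 1·7014 + 2407
7014 = 2·2407 + 2200
2407 = 1·2200 + 207
2200 = 10·207 + 130
207 = 1·130 + 77
130 = 1·77 + 53
77 = 1·53 + 24
53 = 2·24 + 5
24 = 4·5 + 4
5 = 1·4 + 1
4 = 4·1 + 0
gcd(7014, 9421) = 1, so the inverse exists.
Back-substitute for 1:
1 = 1·5 − 1·4
  = −1·24 + 5·5
  = 5·53 − 11·24
  = −11·77 + 16·53
  = 16·130 − 27·77
  = −27·207 + 43·130
  = 43·2200 − 457·207
  = −457·2407 + 500·2200
  = 500·7014 − 1457·2407
  = −1457·9421 + 1957·7014
So 7014⁻¹ ≡ 1957 (mod 9421).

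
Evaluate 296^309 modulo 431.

309 in binary is 100110101, i.e. 309 = 256 + 32 + 16 + 4 + 1.
296^1 ≡ 296 (mod 431)
296^2 ≡ 296^2 = 87616 ≡ 123 (mod 431)
296^4 ≡ 123^2 = 15129 ≡ 44 (mod 431)
296^8 ≡ 44^2 = 1936 ≡ 212 (mod 431)
296^16 ≡ 212^2 = 44944 ≡ 120 (mod 431)
296^32 ≡ 120^2 = 14400 ≡ 177 (mod 431)
296^64 ≡ 177^2 = 31329 ≡ 297 (mod 431)
296^128 ≡ 297^2 = 88209 ≡ 285 (mod 431)
296^256 ≡ 285^2 = 81225 ≡ 197 (mod 431)
296^309 = 296^256 · 296^32 · 296^16 · 296^4 · 296^1 ≡ 197 · 177 · 120 · 44 · 296 (mod 431).
Accumulate the product:
197 · 177 = 34869 ≡ 389
389 · 120 = 46680 ≡ 132
132 · 44 = 5808 ≡ 205
205 · 296 = 60680 ≡ 340

340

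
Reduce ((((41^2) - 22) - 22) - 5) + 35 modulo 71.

34

(41)^2 ≡ 48 (mod 71)
48 - 22 = 26
26 - 22 = 4
4 - 5 = -1 ≡ 70 (mod 71)
70 + 35 = 105 ≡ 34 (mod 71)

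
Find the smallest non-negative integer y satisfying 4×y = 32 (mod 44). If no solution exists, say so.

8

gcd(4, 44) = 4, and 4 | 32, so solutions exist.
Divide through by 4: 1×y = 8 (mod 11).
1⁻¹ ≡ 1 (mod 11).
y ≡ 1×8 ≡ 8 (mod 11).
The smallest non-negative solution is y = 8.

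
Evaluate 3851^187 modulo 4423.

By square-and-multiply:
187 in binary is 10111011, i.e. 187 = 128 + 32 + 16 + 8 + 2 + 1.
3851^1 ≡ 3851 (mod 4423)
3851^2 ≡ 3851^2 = 14830201 ≡ 4305 (mod 4423)
3851^4 ≡ 4305^2 = 18533025 ≡ 655 (mod 4423)
3851^8 ≡ 655^2 = 429025 ≡ 4417 (mod 4423)
3851^16 ≡ 4417^2 = 19509889 ≡ 36 (mod 4423)
3851^32 ≡ 36^2 = 1296 (mod 4423)
3851^64 ≡ 1296^2 = 1679616 ≡ 3299 (mod 4423)
3851^128 ≡ 3299^2 = 10883401 ≡ 2821 (mod 4423)
3851^187 = 3851^128 · 3851^32 · 3851^16 · 3851^8 · 3851^2 · 3851^1 ≡ 2821 · 1296 · 36 · 4417 · 4305 · 3851 (mod 4423).
Accumulate the product:
2821 · 1296 = 3656016 ≡ 2618
2618 · 36 = 94248 ≡ 1365
1365 · 4417 = 6029205 ≡ 656
656 · 4305 = 2824080 ≡ 2206
2206 · 3851 = 8495306 ≡ 3146

3146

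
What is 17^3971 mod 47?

Compute successive squares:
3971 in binary is 111110000011, i.e. 3971 = 2048 + 1024 + 512 + 256 + 128 + 2 + 1.
17^1 ≡ 17 (mod 47)
17^2 ≡ 17^2 = 289 ≡ 7 (mod 47)
17^4 ≡ 7^2 = 49 ≡ 2 (mod 47)
17^8 ≡ 2^2 = 4 (mod 47)
17^16 ≡ 4^2 = 16 (mod 47)
17^32 ≡ 16^2 = 256 ≡ 21 (mod 47)
17^64 ≡ 21^2 = 441 ≡ 18 (mod 47)
17^128 ≡ 18^2 = 324 ≡ 42 (mod 47)
17^256 ≡ 42^2 = 1764 ≡ 25 (mod 47)
17^512 ≡ 25^2 = 625 ≡ 14 (mod 47)
17^1024 ≡ 14^2 = 196 ≡ 8 (mod 47)
17^2048 ≡ 8^2 = 64 ≡ 17 (mod 47)
17^3971 = 17^2048 * 17^1024 * 17^512 * 17^256 * 17^128 * 17^2 * 17^1 ≡ 17 * 8 * 14 * 25 * 42 * 7 * 17 (mod 47).
Accumulate the product:
17 * 8 = 136 ≡ 42
42 * 14 = 588 ≡ 24
24 * 25 = 600 ≡ 36
36 * 42 = 1512 ≡ 8
8 * 7 = 56 ≡ 9
9 * 17 = 153 ≡ 12

12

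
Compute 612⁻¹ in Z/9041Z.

4358

By the extended Euclidean algorithm:
9041 = 14×612 + 473
612 = 1×473 + 139
473 = 3×139 + 56
139 = 2×56 + 27
56 = 2×27 + 2
27 = 13×2 + 1
2 = 2×1 + 0
gcd(612, 9041) = 1, so the inverse exists.
Back-substitute for 1:
1 = 1×27 − 13×2
  = −13×56 + 27×27
  = 27×139 − 67×56
  = −67×473 + 228×139
  = 228×612 − 295×473
  = −295×9041 + 4358×612
So 612⁻¹ ≡ 4358 (mod 9041).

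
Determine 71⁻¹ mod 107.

104

Apply the Euclidean algorithm and back-substitute:
107 = 1×71 + 36
71 = 1×36 + 35
36 = 1×35 + 1
35 = 35×1 + 0
gcd(71, 107) = 1, so the inverse exists.
Back-substitute for 1:
1 = 1×36 − 1×35
  = −1×71 + 2×36
  = 2×107 − 3×71
So 71⁻¹ ≡ −3 ≡ 104 (mod 107).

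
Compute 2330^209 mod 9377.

Compute successive squares:
2330^1 ≡ 2330 (mod 9377)
2330^2 ≡ 2330^2 = 5428900 ≡ 8994 (mod 9377)
2330^4 ≡ 8994^2 = 80892036 ≡ 6034 (mod 9377)
2330^8 ≡ 6034^2 = 36409156 ≡ 7642 (mod 9377)
2330^16 ≡ 7642^2 = 58400164 ≡ 208 (mod 9377)
2330^32 ≡ 208^2 = 43264 ≡ 5756 (mod 9377)
2330^64 ≡ 5756^2 = 33131536 ≡ 2595 (mod 9377)
2330^128 ≡ 2595^2 = 6734025 ≡ 1339 (mod 9377)
2330^209 = 2330^128 · 2330^64 · 2330^16 · 2330^1 ≡ 1339 · 2595 · 208 · 2330 (mod 9377).
Accumulate the product:
1339 · 2595 = 3474705 ≡ 5215
5215 · 208 = 1084720 ≡ 6365
6365 · 2330 = 14830450 ≡ 5413

5413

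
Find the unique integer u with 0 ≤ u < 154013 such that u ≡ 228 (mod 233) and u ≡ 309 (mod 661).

233⁻¹ mod 661: 233*261 ≡ 1 (mod 661), so 233⁻¹ ≡ 261.
u = 228 + 233*((309 − 228)*261 mod 661) = 228 + 233*650 = 151678.

151678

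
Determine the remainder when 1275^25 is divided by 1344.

25 in binary is 11001, i.e. 25 = 16 + 8 + 1.
1275^1 ≡ 1275 (mod 1344)
1275^2 ≡ 1275^2 = 1625625 ≡ 729 (mod 1344)
1275^4 ≡ 729^2 = 531441 ≡ 561 (mod 1344)
1275^8 ≡ 561^2 = 314721 ≡ 225 (mod 1344)
1275^16 ≡ 225^2 = 50625 ≡ 897 (mod 1344)
1275^25 = 1275^16 · 1275^8 · 1275^1 ≡ 897 · 225 · 1275 (mod 1344).
Accumulate the product:
897 · 225 = 201825 ≡ 225
225 · 1275 = 286875 ≡ 603

603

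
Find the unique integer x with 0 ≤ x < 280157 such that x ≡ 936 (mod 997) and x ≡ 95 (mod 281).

997⁻¹ mod 281: 997×177 ≡ 1 (mod 281), so 997⁻¹ ≡ 177.
x = 936 + 997×((95 − 936)×177 mod 281) = 936 + 997×73 = 73717.

73717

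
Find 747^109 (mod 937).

188

Compute successive squares:
109 in binary is 1101101, i.e. 109 = 64 + 32 + 8 + 4 + 1.
747^1 ≡ 747 (mod 937)
747^2 ≡ 747^2 = 558009 ≡ 494 (mod 937)
747^4 ≡ 494^2 = 244036 ≡ 416 (mod 937)
747^8 ≡ 416^2 = 173056 ≡ 648 (mod 937)
747^16 ≡ 648^2 = 419904 ≡ 128 (mod 937)
747^32 ≡ 128^2 = 16384 ≡ 455 (mod 937)
747^64 ≡ 455^2 = 207025 ≡ 885 (mod 937)
747^109 = 747^64 * 747^32 * 747^8 * 747^4 * 747^1 ≡ 885 * 455 * 648 * 416 * 747 (mod 937).
Accumulate the product:
885 * 455 = 402675 ≡ 702
702 * 648 = 454896 ≡ 451
451 * 416 = 187616 ≡ 216
216 * 747 = 161352 ≡ 188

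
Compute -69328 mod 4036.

3320

-69328 = -18·4036 + 3320, so -69328 ≡ 3320 (mod 4036).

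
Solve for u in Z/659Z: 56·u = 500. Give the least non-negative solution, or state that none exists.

gcd(56, 659) = 1, so a unique solution mod 659 exists.
56⁻¹ ≡ 153 (mod 659).
u ≡ 153·500 ≡ 56 (mod 659).

56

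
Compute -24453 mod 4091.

93

-24453 = -6·4091 + 93, so -24453 ≡ 93 (mod 4091).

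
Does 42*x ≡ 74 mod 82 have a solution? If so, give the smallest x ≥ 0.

gcd(42, 82) = 2, and 2 | 74, so solutions exist.
Divide through by 2: 21*x = 37 (mod 41).
21⁻¹ ≡ 2 (mod 41).
x ≡ 2*37 ≡ 33 (mod 41).
The smallest non-negative solution is x = 33.

33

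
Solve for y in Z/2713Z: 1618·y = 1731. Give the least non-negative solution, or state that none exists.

2481

gcd(1618, 2713) = 1, so a unique solution mod 2713 exists.
1618⁻¹ ≡ 166 (mod 2713).
y ≡ 166·1731 ≡ 2481 (mod 2713).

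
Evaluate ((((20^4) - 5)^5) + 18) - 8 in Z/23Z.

4

(20)^4 ≡ 12 (mod 23)
12 - 5 = 7
(7)^5 ≡ 17 (mod 23)
17 + 18 = 35 ≡ 12 (mod 23)
12 - 8 = 4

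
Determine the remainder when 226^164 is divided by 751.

380

164 in binary is 10100100, i.e. 164 = 128 + 32 + 4.
226^1 ≡ 226 (mod 751)
226^2 ≡ 226^2 = 51076 ≡ 8 (mod 751)
226^4 ≡ 8^2 = 64 (mod 751)
226^8 ≡ 64^2 = 4096 ≡ 341 (mod 751)
226^16 ≡ 341^2 = 116281 ≡ 627 (mod 751)
226^32 ≡ 627^2 = 393129 ≡ 356 (mod 751)
226^64 ≡ 356^2 = 126736 ≡ 568 (mod 751)
226^128 ≡ 568^2 = 322624 ≡ 445 (mod 751)
226^164 = 226^128 * 226^32 * 226^4 ≡ 445 * 356 * 64 (mod 751).
Accumulate the product:
445 * 356 = 158420 ≡ 710
710 * 64 = 45440 ≡ 380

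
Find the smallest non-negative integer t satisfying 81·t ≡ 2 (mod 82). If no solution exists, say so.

80

gcd(81, 82) = 1, so a unique solution mod 82 exists.
81⁻¹ ≡ 81 (mod 82).
t ≡ 81·2 ≡ 80 (mod 82).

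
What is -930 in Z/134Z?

-930 = -7·134 + 8, so -930 ≡ 8 (mod 134).

8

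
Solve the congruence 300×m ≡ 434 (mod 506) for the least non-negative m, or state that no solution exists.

gcd(300, 506) = 2, and 2 | 434, so solutions exist.
Divide through by 2: 150×m ≡ 217 mod 253.
150⁻¹ ≡ 140 (mod 253).
m ≡ 140×217 ≡ 20 (mod 253).
The smallest non-negative solution is m = 20.

20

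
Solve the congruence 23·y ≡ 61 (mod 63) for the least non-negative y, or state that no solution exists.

gcd(23, 63) = 1, so a unique solution mod 63 exists.
23⁻¹ ≡ 11 (mod 63).
y ≡ 11·61 ≡ 41 (mod 63).

41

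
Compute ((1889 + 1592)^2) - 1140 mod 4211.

1889 + 1592 = 3481
(3481)^2 ≡ 2314 (mod 4211)
2314 - 1140 = 1174

1174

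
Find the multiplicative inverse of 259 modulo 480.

By the extended Euclidean algorithm:
480 = 1×259 + 221
259 = 1×221 + 38
221 = 5×38 + 31
38 = 1×31 + 7
31 = 4×7 + 3
7 = 2×3 + 1
3 = 3×1 + 0
gcd(259, 480) = 1, so the inverse exists.
Back-substitute for 1:
1 = 1×7 − 2×3
  = −2×31 + 9×7
  = 9×38 − 11×31
  = −11×221 + 64×38
  = 64×259 − 75×221
  = −75×480 + 139×259
So 259⁻¹ ≡ 139 (mod 480).

139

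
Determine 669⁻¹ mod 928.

885

Run the extended Euclidean algorithm:
928 = 1·669 + 259
669 = 2·259 + 151
259 = 1·151 + 108
151 = 1·108 + 43
108 = 2·43 + 22
43 = 1·22 + 21
22 = 1·21 + 1
21 = 21·1 + 0
gcd(669, 928) = 1, so the inverse exists.
Back-substitute for 1:
1 = 1·22 − 1·21
  = −1·43 + 2·22
  = 2·108 − 5·43
  = −5·151 + 7·108
  = 7·259 − 12·151
  = −12·669 + 31·259
  = 31·928 − 43·669
So 669⁻¹ ≡ −43 ≡ 885 (mod 928).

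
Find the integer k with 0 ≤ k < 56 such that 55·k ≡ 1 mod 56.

55

Run the extended Euclidean algorithm:
56 = 1×55 + 1
55 = 55×1 + 0
gcd(55, 56) = 1, so the inverse exists.
Back-substitute for 1:
1 = 1×56 − 1×55
So 55⁻¹ ≡ −1 ≡ 55 (mod 56).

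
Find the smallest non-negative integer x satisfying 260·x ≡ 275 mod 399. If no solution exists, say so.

331

gcd(260, 399) = 1, so a unique solution mod 399 exists.
260⁻¹ ≡ 155 (mod 399).
x ≡ 155·275 ≡ 331 (mod 399).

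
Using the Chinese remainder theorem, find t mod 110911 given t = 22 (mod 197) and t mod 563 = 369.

74685

197⁻¹ mod 563: 197*543 ≡ 1 (mod 563), so 197⁻¹ ≡ 543.
t = 22 + 197*((369 − 22)*543 mod 563) = 22 + 197*379 = 74685.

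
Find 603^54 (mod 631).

441

54 in binary is 110110, i.e. 54 = 32 + 16 + 4 + 2.
603^1 ≡ 603 (mod 631)
603^2 ≡ 603^2 = 363609 ≡ 153 (mod 631)
603^4 ≡ 153^2 = 23409 ≡ 62 (mod 631)
603^8 ≡ 62^2 = 3844 ≡ 58 (mod 631)
603^16 ≡ 58^2 = 3364 ≡ 209 (mod 631)
603^32 ≡ 209^2 = 43681 ≡ 142 (mod 631)
603^54 = 603^32 · 603^16 · 603^4 · 603^2 ≡ 142 · 209 · 62 · 153 (mod 631).
Accumulate the product:
142 · 209 = 29678 ≡ 21
21 · 62 = 1302 ≡ 40
40 · 153 = 6120 ≡ 441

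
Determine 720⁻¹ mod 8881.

2948

8881 = 12·720 + 241
720 = 2·241 + 238
241 = 1·238 + 3
238 = 79·3 + 1
3 = 3·1 + 0
gcd(720, 8881) = 1, so the inverse exists.
Back-substitute for 1:
1 = 1·238 − 79·3
  = −79·241 + 80·238
  = 80·720 − 239·241
  = −239·8881 + 2948·720
So 720⁻¹ ≡ 2948 (mod 8881).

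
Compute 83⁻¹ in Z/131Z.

Apply the Euclidean algorithm and back-substitute:
131 = 1·83 + 48
83 = 1·48 + 35
48 = 1·35 + 13
35 = 2·13 + 9
13 = 1·9 + 4
9 = 2·4 + 1
4 = 4·1 + 0
gcd(83, 131) = 1, so the inverse exists.
Bézout: 1 = −19·131 + 30·83.
So 83⁻¹ ≡ 30 (mod 131).

30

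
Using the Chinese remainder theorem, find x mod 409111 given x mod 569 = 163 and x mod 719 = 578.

569⁻¹ mod 719: 569*139 ≡ 1 (mod 719), so 569⁻¹ ≡ 139.
x = 163 + 569*((578 − 163)*139 mod 719) = 163 + 569*165 = 94048.

94048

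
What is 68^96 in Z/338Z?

40

Compute successive squares:
96 in binary is 1100000, i.e. 96 = 64 + 32.
68^1 ≡ 68 (mod 338)
68^2 ≡ 68^2 = 4624 ≡ 230 (mod 338)
68^4 ≡ 230^2 = 52900 ≡ 172 (mod 338)
68^8 ≡ 172^2 = 29584 ≡ 178 (mod 338)
68^16 ≡ 178^2 = 31684 ≡ 250 (mod 338)
68^32 ≡ 250^2 = 62500 ≡ 308 (mod 338)
68^64 ≡ 308^2 = 94864 ≡ 224 (mod 338)
68^96 = 68^64 * 68^32 ≡ 224 * 308 (mod 338).
224 * 308 = 68992 ≡ 40 (mod 338).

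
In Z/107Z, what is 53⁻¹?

105

107 = 2*53 + 1
53 = 53*1 + 0
gcd(53, 107) = 1, so the inverse exists.
Bézout: 1 = 1*107 − 2*53.
So 53⁻¹ ≡ −2 ≡ 105 (mod 107).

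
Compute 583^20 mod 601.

24

Using repeated squaring:
20 in binary is 10100, i.e. 20 = 16 + 4.
583^1 ≡ 583 (mod 601)
583^2 ≡ 583^2 = 339889 ≡ 324 (mod 601)
583^4 ≡ 324^2 = 104976 ≡ 402 (mod 601)
583^8 ≡ 402^2 = 161604 ≡ 536 (mod 601)
583^16 ≡ 536^2 = 287296 ≡ 18 (mod 601)
583^20 = 583^16 · 583^4 ≡ 18 · 402 (mod 601).
18 · 402 = 7236 ≡ 24 (mod 601).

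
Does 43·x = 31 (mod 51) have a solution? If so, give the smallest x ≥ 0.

gcd(43, 51) = 1, so a unique solution mod 51 exists.
43⁻¹ ≡ 19 (mod 51).
x ≡ 19·31 ≡ 28 (mod 51).

28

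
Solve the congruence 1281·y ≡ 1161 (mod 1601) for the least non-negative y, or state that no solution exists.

gcd(1281, 1601) = 1, so a unique solution mod 1601 exists.
1281⁻¹ ≡ 5 (mod 1601).
y ≡ 5·1161 ≡ 1002 (mod 1601).

1002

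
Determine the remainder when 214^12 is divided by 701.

12 in binary is 1100, i.e. 12 = 8 + 4.
214^1 ≡ 214 (mod 701)
214^2 ≡ 214^2 = 45796 ≡ 231 (mod 701)
214^4 ≡ 231^2 = 53361 ≡ 85 (mod 701)
214^8 ≡ 85^2 = 7225 ≡ 215 (mod 701)
214^12 = 214^8 * 214^4 ≡ 215 * 85 (mod 701).
215 * 85 = 18275 ≡ 49 (mod 701).

49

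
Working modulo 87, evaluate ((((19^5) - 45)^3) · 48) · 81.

18

(19)^5 ≡ 79 (mod 87)
79 - 45 = 34
(34)^3 ≡ 67 (mod 87)
67 · 48 = 3216 ≡ 84 (mod 87)
84 · 81 = 6804 ≡ 18 (mod 87)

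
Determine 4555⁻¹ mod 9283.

9283 = 2*4555 + 173
4555 = 26*173 + 57
173 = 3*57 + 2
57 = 28*2 + 1
2 = 2*1 + 0
gcd(4555, 9283) = 1, so the inverse exists.
Bézout: 1 = −2238*9283 + 4561*4555.
So 4555⁻¹ ≡ 4561 (mod 9283).

4561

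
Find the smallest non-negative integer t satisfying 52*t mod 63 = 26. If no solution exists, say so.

32

gcd(52, 63) = 1, so a unique solution mod 63 exists.
52⁻¹ ≡ 40 (mod 63).
t ≡ 40*26 ≡ 32 (mod 63).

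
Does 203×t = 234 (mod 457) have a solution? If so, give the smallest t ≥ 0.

gcd(203, 457) = 1, so a unique solution mod 457 exists.
203⁻¹ ≡ 448 (mod 457).
t ≡ 448×234 ≡ 179 (mod 457).

179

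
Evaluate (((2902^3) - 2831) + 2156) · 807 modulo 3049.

(2902)^3 ≡ 535 (mod 3049)
535 - 2831 = -2296 ≡ 753 (mod 3049)
753 + 2156 = 2909
2909 · 807 = 2347563 ≡ 2882 (mod 3049)

2882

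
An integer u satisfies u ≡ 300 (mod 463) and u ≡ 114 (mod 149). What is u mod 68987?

3541

463⁻¹ mod 149: 463*28 ≡ 1 (mod 149), so 463⁻¹ ≡ 28.
u = 300 + 463*((114 − 300)*28 mod 149) = 300 + 463*7 = 3541.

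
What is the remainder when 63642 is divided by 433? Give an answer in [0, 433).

424

63642 = 146*433 + 424, so 63642 ≡ 424 (mod 433).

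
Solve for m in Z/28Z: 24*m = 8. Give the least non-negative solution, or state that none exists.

5

gcd(24, 28) = 4, and 4 | 8, so solutions exist.
Divide through by 4: 6*m mod 7 = 2.
6⁻¹ ≡ 6 (mod 7).
m ≡ 6*2 ≡ 5 (mod 7).
The smallest non-negative solution is m = 5.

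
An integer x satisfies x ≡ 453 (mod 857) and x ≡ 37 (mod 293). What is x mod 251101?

199277

857⁻¹ mod 293: 857*253 ≡ 1 (mod 293), so 857⁻¹ ≡ 253.
x = 453 + 857*((37 − 453)*253 mod 293) = 453 + 857*232 = 199277.
Check: 199277 mod 857 = 453, 199277 mod 293 = 37. ✓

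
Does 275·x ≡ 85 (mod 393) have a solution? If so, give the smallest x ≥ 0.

329

gcd(275, 393) = 1, so a unique solution mod 393 exists.
275⁻¹ ≡ 383 (mod 393).
x ≡ 383·85 ≡ 329 (mod 393).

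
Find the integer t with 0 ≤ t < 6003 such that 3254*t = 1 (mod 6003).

6003 = 1×3254 + 2749
3254 = 1×2749 + 505
2749 = 5×505 + 224
505 = 2×224 + 57
224 = 3×57 + 53
57 = 1×53 + 4
53 = 13×4 + 1
4 = 4×1 + 0
gcd(3254, 6003) = 1, so the inverse exists.
Bézout: 1 = 799×6003 − 1474×3254.
So 3254⁻¹ ≡ −1474 ≡ 4529 (mod 6003).

4529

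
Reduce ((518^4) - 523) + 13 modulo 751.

(518)^4 ≡ 527 (mod 751)
527 - 523 = 4
4 + 13 = 17

17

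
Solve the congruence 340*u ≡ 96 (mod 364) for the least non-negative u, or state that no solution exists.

87

gcd(340, 364) = 4, and 4 | 96, so solutions exist.
Divide through by 4: 85*u ≡ 24 (mod 91).
85⁻¹ ≡ 15 (mod 91).
u ≡ 15*24 ≡ 87 (mod 91).
The smallest non-negative solution is u = 87.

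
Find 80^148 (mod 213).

202

Using repeated squaring:
148 in binary is 10010100, i.e. 148 = 128 + 16 + 4.
80^1 ≡ 80 (mod 213)
80^2 ≡ 80^2 = 6400 ≡ 10 (mod 213)
80^4 ≡ 10^2 = 100 (mod 213)
80^8 ≡ 100^2 = 10000 ≡ 202 (mod 213)
80^16 ≡ 202^2 = 40804 ≡ 121 (mod 213)
80^32 ≡ 121^2 = 14641 ≡ 157 (mod 213)
80^64 ≡ 157^2 = 24649 ≡ 154 (mod 213)
80^128 ≡ 154^2 = 23716 ≡ 73 (mod 213)
80^148 = 80^128 * 80^16 * 80^4 ≡ 73 * 121 * 100 (mod 213).
Accumulate the product:
73 * 121 = 8833 ≡ 100
100 * 100 = 10000 ≡ 202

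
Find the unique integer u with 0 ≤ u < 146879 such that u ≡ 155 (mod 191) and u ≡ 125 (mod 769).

4739

191⁻¹ mod 769: 191×153 ≡ 1 (mod 769), so 191⁻¹ ≡ 153.
u = 155 + 191×((125 − 155)×153 mod 769) = 155 + 191×24 = 4739.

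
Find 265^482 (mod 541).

521

482 in binary is 111100010, i.e. 482 = 256 + 128 + 64 + 32 + 2.
265^1 ≡ 265 (mod 541)
265^2 ≡ 265^2 = 70225 ≡ 436 (mod 541)
265^4 ≡ 436^2 = 190096 ≡ 205 (mod 541)
265^8 ≡ 205^2 = 42025 ≡ 368 (mod 541)
265^16 ≡ 368^2 = 135424 ≡ 174 (mod 541)
265^32 ≡ 174^2 = 30276 ≡ 521 (mod 541)
265^64 ≡ 521^2 = 271441 ≡ 400 (mod 541)
265^128 ≡ 400^2 = 160000 ≡ 405 (mod 541)
265^256 ≡ 405^2 = 164025 ≡ 102 (mod 541)
265^482 = 265^256 · 265^128 · 265^64 · 265^32 · 265^2 ≡ 102 · 405 · 400 · 521 · 436 (mod 541).
Accumulate the product:
102 · 405 = 41310 ≡ 194
194 · 400 = 77600 ≡ 237
237 · 521 = 123477 ≡ 129
129 · 436 = 56244 ≡ 521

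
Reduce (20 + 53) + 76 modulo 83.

20 + 53 = 73
73 + 76 = 149 ≡ 66 (mod 83)

66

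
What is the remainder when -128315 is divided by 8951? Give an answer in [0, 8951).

5950

-128315 = -15×8951 + 5950, so -128315 ≡ 5950 (mod 8951).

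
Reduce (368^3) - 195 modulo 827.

(368)^3 ≡ 185 (mod 827)
185 - 195 = -10 ≡ 817 (mod 827)

817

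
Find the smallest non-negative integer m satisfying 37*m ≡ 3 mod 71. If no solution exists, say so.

gcd(37, 71) = 1, so a unique solution mod 71 exists.
37⁻¹ ≡ 48 (mod 71).
m ≡ 48*3 ≡ 2 (mod 71).

2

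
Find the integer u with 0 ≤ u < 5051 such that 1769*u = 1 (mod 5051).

5051 = 2·1769 + 1513
1769 = 1·1513 + 256
1513 = 5·256 + 233
256 = 1·233 + 23
233 = 10·23 + 3
23 = 7·3 + 2
3 = 1·2 + 1
2 = 2·1 + 0
gcd(1769, 5051) = 1, so the inverse exists.
Back-substitute for 1:
1 = 1·3 − 1·2
  = −1·23 + 8·3
  = 8·233 − 81·23
  = −81·256 + 89·233
  = 89·1513 − 526·256
  = −526·1769 + 615·1513
  = 615·5051 − 1756·1769
So 1769⁻¹ ≡ −1756 ≡ 3295 (mod 5051).

3295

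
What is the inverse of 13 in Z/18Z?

7

Run the extended Euclidean algorithm:
18 = 1·13 + 5
13 = 2·5 + 3
5 = 1·3 + 2
3 = 1·2 + 1
2 = 2·1 + 0
gcd(13, 18) = 1, so the inverse exists.
Bézout: 1 = −5·18 + 7·13.
So 13⁻¹ ≡ 7 (mod 18).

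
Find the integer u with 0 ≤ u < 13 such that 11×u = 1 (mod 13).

6

By the extended Euclidean algorithm:
13 = 1·11 + 2
11 = 5·2 + 1
2 = 2·1 + 0
gcd(11, 13) = 1, so the inverse exists.
Back-substitute for 1:
1 = 1·11 − 5·2
  = −5·13 + 6·11
So 11⁻¹ ≡ 6 (mod 13).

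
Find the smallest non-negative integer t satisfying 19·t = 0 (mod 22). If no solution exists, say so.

0

gcd(19, 22) = 1, so a unique solution mod 22 exists.
19⁻¹ ≡ 7 (mod 22).
t ≡ 7·0 ≡ 0 (mod 22).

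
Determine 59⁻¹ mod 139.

Apply the Euclidean algorithm and back-substitute:
139 = 2·59 + 21
59 = 2·21 + 17
21 = 1·17 + 4
17 = 4·4 + 1
4 = 4·1 + 0
gcd(59, 139) = 1, so the inverse exists.
Back-substitute for 1:
1 = 1·17 − 4·4
  = −4·21 + 5·17
  = 5·59 − 14·21
  = −14·139 + 33·59
So 59⁻¹ ≡ 33 (mod 139).

33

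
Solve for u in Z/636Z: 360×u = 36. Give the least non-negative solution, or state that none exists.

gcd(360, 636) = 12, and 12 | 36, so solutions exist.
Divide through by 12: 30×u mod 53 = 3.
30⁻¹ ≡ 23 (mod 53).
u ≡ 23×3 ≡ 16 (mod 53).
The smallest non-negative solution is u = 16.

16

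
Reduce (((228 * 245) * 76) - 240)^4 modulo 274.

228 * 245 = 55860 ≡ 238 (mod 274)
238 * 76 = 18088 ≡ 4 (mod 274)
4 - 240 = -236 ≡ 38 (mod 274)
(38)^4 ≡ 270 (mod 274)

270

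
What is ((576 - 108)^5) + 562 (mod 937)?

576 - 108 = 468
(468)^5 ≡ 732 (mod 937)
732 + 562 = 1294 ≡ 357 (mod 937)

357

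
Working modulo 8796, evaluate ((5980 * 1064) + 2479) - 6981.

5980 * 1064 = 6362720 ≡ 3212 (mod 8796)
3212 + 2479 = 5691
5691 - 6981 = -1290 ≡ 7506 (mod 8796)

7506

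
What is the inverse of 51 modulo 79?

Apply the Euclidean algorithm and back-substitute:
79 = 1·51 + 28
51 = 1·28 + 23
28 = 1·23 + 5
23 = 4·5 + 3
5 = 1·3 + 2
3 = 1·2 + 1
2 = 2·1 + 0
gcd(51, 79) = 1, so the inverse exists.
Back-substitute for 1:
1 = 1·3 − 1·2
  = −1·5 + 2·3
  = 2·23 − 9·5
  = −9·28 + 11·23
  = 11·51 − 20·28
  = −20·79 + 31·51
So 51⁻¹ ≡ 31 (mod 79).

31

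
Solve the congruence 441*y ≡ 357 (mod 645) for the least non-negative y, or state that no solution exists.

gcd(441, 645) = 3, and 3 | 357, so solutions exist.
Divide through by 3: 147*y = 119 (mod 215).
147⁻¹ ≡ 98 (mod 215).
y ≡ 98*119 ≡ 52 (mod 215).
The smallest non-negative solution is y = 52.

52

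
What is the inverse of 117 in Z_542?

542 = 4×117 + 74
117 = 1×74 + 43
74 = 1×43 + 31
43 = 1×31 + 12
31 = 2×12 + 7
12 = 1×7 + 5
7 = 1×5 + 2
5 = 2×2 + 1
2 = 2×1 + 0
gcd(117, 542) = 1, so the inverse exists.
Bézout: 1 = −49×542 + 227×117.
So 117⁻¹ ≡ 227 (mod 542).

227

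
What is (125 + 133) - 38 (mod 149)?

71

125 + 133 = 258 ≡ 109 (mod 149)
109 - 38 = 71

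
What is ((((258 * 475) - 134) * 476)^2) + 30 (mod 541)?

174

258 * 475 = 122550 ≡ 284 (mod 541)
284 - 134 = 150
150 * 476 = 71400 ≡ 529 (mod 541)
(529)^2 ≡ 144 (mod 541)
144 + 30 = 174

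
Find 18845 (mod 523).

18845 = 36·523 + 17, so 18845 ≡ 17 (mod 523).

17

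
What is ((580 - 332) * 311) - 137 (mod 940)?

580 - 332 = 248
248 * 311 = 77128 ≡ 48 (mod 940)
48 - 137 = -89 ≡ 851 (mod 940)

851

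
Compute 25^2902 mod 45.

25^1 ≡ 25 (mod 45)
25^2 ≡ 25^2 = 625 ≡ 40 (mod 45)
25^4 ≡ 40^2 = 1600 ≡ 25 (mod 45)
25^8 ≡ 25^2 = 625 ≡ 40 (mod 45)
25^16 ≡ 40^2 = 1600 ≡ 25 (mod 45)
25^32 ≡ 25^2 = 625 ≡ 40 (mod 45)
25^64 ≡ 40^2 = 1600 ≡ 25 (mod 45)
25^128 ≡ 25^2 = 625 ≡ 40 (mod 45)
25^256 ≡ 40^2 = 1600 ≡ 25 (mod 45)
25^512 ≡ 25^2 = 625 ≡ 40 (mod 45)
25^1024 ≡ 40^2 = 1600 ≡ 25 (mod 45)
25^2048 ≡ 25^2 = 625 ≡ 40 (mod 45)
25^2902 = 25^2048 · 25^512 · 25^256 · 25^64 · 25^16 · 25^4 · 25^2 ≡ 40 · 40 · 25 · 25 · 25 · 25 · 40 (mod 45).
Accumulate the product:
40 · 40 = 1600 ≡ 25
25 · 25 = 625 ≡ 40
40 · 25 = 1000 ≡ 10
10 · 25 = 250 ≡ 25
25 · 25 = 625 ≡ 40
40 · 40 = 1600 ≡ 25

25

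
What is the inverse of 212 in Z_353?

353 = 1·212 + 141
212 = 1·141 + 71
141 = 1·71 + 70
71 = 1·70 + 1
70 = 70·1 + 0
gcd(212, 353) = 1, so the inverse exists.
Bézout: 1 = −3·353 + 5·212.
So 212⁻¹ ≡ 5 (mod 353).

5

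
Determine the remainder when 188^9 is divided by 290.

Using repeated squaring:
9 in binary is 1001, i.e. 9 = 8 + 1.
188^1 ≡ 188 (mod 290)
188^2 ≡ 188^2 = 35344 ≡ 254 (mod 290)
188^4 ≡ 254^2 = 64516 ≡ 136 (mod 290)
188^8 ≡ 136^2 = 18496 ≡ 226 (mod 290)
188^9 = 188^8 × 188^1 ≡ 226 × 188 (mod 290).
226 × 188 = 42488 ≡ 148 (mod 290).

148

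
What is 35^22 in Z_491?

238

Using repeated squaring:
22 in binary is 10110, i.e. 22 = 16 + 4 + 2.
35^1 ≡ 35 (mod 491)
35^2 ≡ 35^2 = 1225 ≡ 243 (mod 491)
35^4 ≡ 243^2 = 59049 ≡ 129 (mod 491)
35^8 ≡ 129^2 = 16641 ≡ 438 (mod 491)
35^16 ≡ 438^2 = 191844 ≡ 354 (mod 491)
35^22 = 35^16 · 35^4 · 35^2 ≡ 354 · 129 · 243 (mod 491).
Accumulate the product:
354 · 129 = 45666 ≡ 3
3 · 243 = 729 ≡ 238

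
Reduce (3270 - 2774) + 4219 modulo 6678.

3270 - 2774 = 496
496 + 4219 = 4715

4715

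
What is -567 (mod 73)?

17

-567 = -8×73 + 17, so -567 ≡ 17 (mod 73).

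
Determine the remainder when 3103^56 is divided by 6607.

56 in binary is 111000, i.e. 56 = 32 + 16 + 8.
3103^1 ≡ 3103 (mod 6607)
3103^2 ≡ 3103^2 = 9628609 ≡ 2210 (mod 6607)
3103^4 ≡ 2210^2 = 4884100 ≡ 1527 (mod 6607)
3103^8 ≡ 1527^2 = 2331729 ≡ 6065 (mod 6607)
3103^16 ≡ 6065^2 = 36784225 ≡ 3056 (mod 6607)
3103^32 ≡ 3056^2 = 9339136 ≡ 3445 (mod 6607)
3103^56 = 3103^32 · 3103^16 · 3103^8 ≡ 3445 · 3056 · 6065 (mod 6607).
Accumulate the product:
3445 · 3056 = 10527920 ≡ 2969
2969 · 6065 = 18006985 ≡ 2910

2910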